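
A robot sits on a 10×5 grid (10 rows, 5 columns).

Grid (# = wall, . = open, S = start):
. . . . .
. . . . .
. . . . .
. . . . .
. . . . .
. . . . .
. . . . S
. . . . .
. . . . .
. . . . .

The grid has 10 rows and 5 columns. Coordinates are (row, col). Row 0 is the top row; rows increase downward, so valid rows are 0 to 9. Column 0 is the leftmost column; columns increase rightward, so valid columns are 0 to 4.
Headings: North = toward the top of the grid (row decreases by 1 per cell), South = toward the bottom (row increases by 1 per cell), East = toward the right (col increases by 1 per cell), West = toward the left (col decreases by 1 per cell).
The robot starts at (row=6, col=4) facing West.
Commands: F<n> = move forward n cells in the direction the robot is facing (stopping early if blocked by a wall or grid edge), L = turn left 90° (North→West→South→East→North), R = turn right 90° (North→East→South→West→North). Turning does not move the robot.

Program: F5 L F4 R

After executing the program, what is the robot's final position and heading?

Start: (row=6, col=4), facing West
  F5: move forward 4/5 (blocked), now at (row=6, col=0)
  L: turn left, now facing South
  F4: move forward 3/4 (blocked), now at (row=9, col=0)
  R: turn right, now facing West
Final: (row=9, col=0), facing West

Answer: Final position: (row=9, col=0), facing West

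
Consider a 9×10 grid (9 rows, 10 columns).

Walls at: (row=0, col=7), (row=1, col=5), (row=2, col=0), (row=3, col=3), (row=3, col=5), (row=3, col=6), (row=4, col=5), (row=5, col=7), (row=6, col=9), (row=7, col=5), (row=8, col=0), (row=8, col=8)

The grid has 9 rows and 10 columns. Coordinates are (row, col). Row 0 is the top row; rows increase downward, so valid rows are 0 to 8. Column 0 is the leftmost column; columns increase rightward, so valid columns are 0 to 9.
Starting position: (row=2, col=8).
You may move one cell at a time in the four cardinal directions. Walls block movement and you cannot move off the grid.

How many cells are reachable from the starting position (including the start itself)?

BFS flood-fill from (row=2, col=8):
  Distance 0: (row=2, col=8)
  Distance 1: (row=1, col=8), (row=2, col=7), (row=2, col=9), (row=3, col=8)
  Distance 2: (row=0, col=8), (row=1, col=7), (row=1, col=9), (row=2, col=6), (row=3, col=7), (row=3, col=9), (row=4, col=8)
  Distance 3: (row=0, col=9), (row=1, col=6), (row=2, col=5), (row=4, col=7), (row=4, col=9), (row=5, col=8)
  Distance 4: (row=0, col=6), (row=2, col=4), (row=4, col=6), (row=5, col=9), (row=6, col=8)
  Distance 5: (row=0, col=5), (row=1, col=4), (row=2, col=3), (row=3, col=4), (row=5, col=6), (row=6, col=7), (row=7, col=8)
  Distance 6: (row=0, col=4), (row=1, col=3), (row=2, col=2), (row=4, col=4), (row=5, col=5), (row=6, col=6), (row=7, col=7), (row=7, col=9)
  Distance 7: (row=0, col=3), (row=1, col=2), (row=2, col=1), (row=3, col=2), (row=4, col=3), (row=5, col=4), (row=6, col=5), (row=7, col=6), (row=8, col=7), (row=8, col=9)
  Distance 8: (row=0, col=2), (row=1, col=1), (row=3, col=1), (row=4, col=2), (row=5, col=3), (row=6, col=4), (row=8, col=6)
  Distance 9: (row=0, col=1), (row=1, col=0), (row=3, col=0), (row=4, col=1), (row=5, col=2), (row=6, col=3), (row=7, col=4), (row=8, col=5)
  Distance 10: (row=0, col=0), (row=4, col=0), (row=5, col=1), (row=6, col=2), (row=7, col=3), (row=8, col=4)
  Distance 11: (row=5, col=0), (row=6, col=1), (row=7, col=2), (row=8, col=3)
  Distance 12: (row=6, col=0), (row=7, col=1), (row=8, col=2)
  Distance 13: (row=7, col=0), (row=8, col=1)
Total reachable: 78 (grid has 78 open cells total)

Answer: Reachable cells: 78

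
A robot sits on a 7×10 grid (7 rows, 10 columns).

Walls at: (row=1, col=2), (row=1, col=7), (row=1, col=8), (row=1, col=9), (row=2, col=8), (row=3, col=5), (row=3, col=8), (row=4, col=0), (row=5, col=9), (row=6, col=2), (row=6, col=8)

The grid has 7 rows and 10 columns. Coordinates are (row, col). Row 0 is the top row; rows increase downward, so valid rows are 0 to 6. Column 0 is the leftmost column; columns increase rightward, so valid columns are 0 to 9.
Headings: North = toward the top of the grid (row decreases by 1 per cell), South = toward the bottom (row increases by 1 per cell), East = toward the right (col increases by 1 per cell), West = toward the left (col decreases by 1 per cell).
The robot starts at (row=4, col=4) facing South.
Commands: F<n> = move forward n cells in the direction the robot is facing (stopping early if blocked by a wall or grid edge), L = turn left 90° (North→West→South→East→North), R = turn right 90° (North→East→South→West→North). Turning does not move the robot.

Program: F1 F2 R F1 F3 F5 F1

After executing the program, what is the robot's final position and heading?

Start: (row=4, col=4), facing South
  F1: move forward 1, now at (row=5, col=4)
  F2: move forward 1/2 (blocked), now at (row=6, col=4)
  R: turn right, now facing West
  F1: move forward 1, now at (row=6, col=3)
  F3: move forward 0/3 (blocked), now at (row=6, col=3)
  F5: move forward 0/5 (blocked), now at (row=6, col=3)
  F1: move forward 0/1 (blocked), now at (row=6, col=3)
Final: (row=6, col=3), facing West

Answer: Final position: (row=6, col=3), facing West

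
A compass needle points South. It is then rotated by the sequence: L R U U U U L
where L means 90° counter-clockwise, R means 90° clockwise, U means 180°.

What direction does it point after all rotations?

Start: South
  L (left (90° counter-clockwise)) -> East
  R (right (90° clockwise)) -> South
  U (U-turn (180°)) -> North
  U (U-turn (180°)) -> South
  U (U-turn (180°)) -> North
  U (U-turn (180°)) -> South
  L (left (90° counter-clockwise)) -> East
Final: East

Answer: Final heading: East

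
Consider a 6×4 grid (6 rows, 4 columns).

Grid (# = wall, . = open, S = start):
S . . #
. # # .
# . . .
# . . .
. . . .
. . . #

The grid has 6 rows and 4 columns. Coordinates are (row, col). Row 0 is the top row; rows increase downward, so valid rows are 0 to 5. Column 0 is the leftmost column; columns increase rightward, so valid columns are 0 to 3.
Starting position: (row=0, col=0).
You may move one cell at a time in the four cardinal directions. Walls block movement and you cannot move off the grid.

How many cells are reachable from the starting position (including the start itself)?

Answer: Reachable cells: 4

Derivation:
BFS flood-fill from (row=0, col=0):
  Distance 0: (row=0, col=0)
  Distance 1: (row=0, col=1), (row=1, col=0)
  Distance 2: (row=0, col=2)
Total reachable: 4 (grid has 18 open cells total)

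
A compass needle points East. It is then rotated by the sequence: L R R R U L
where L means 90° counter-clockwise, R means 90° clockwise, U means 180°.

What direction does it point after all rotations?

Start: East
  L (left (90° counter-clockwise)) -> North
  R (right (90° clockwise)) -> East
  R (right (90° clockwise)) -> South
  R (right (90° clockwise)) -> West
  U (U-turn (180°)) -> East
  L (left (90° counter-clockwise)) -> North
Final: North

Answer: Final heading: North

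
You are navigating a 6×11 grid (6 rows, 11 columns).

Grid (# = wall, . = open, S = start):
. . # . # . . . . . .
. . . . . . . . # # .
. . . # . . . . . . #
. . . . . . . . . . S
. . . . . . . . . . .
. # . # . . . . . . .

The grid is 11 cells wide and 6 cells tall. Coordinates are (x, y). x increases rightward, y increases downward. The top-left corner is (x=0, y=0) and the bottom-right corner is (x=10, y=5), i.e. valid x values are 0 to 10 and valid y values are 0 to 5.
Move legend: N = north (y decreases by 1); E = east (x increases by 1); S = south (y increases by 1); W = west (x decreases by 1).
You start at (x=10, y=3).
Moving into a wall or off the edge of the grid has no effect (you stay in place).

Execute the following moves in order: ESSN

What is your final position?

Start: (x=10, y=3)
  E (east): blocked, stay at (x=10, y=3)
  S (south): (x=10, y=3) -> (x=10, y=4)
  S (south): (x=10, y=4) -> (x=10, y=5)
  N (north): (x=10, y=5) -> (x=10, y=4)
Final: (x=10, y=4)

Answer: Final position: (x=10, y=4)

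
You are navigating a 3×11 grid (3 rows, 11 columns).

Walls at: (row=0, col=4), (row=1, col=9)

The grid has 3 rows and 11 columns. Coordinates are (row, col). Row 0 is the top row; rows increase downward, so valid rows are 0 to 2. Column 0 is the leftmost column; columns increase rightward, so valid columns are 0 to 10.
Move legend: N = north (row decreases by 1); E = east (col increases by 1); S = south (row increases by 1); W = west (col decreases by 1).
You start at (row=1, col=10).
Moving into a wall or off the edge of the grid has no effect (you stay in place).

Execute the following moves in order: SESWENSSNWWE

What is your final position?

Answer: Final position: (row=1, col=10)

Derivation:
Start: (row=1, col=10)
  S (south): (row=1, col=10) -> (row=2, col=10)
  E (east): blocked, stay at (row=2, col=10)
  S (south): blocked, stay at (row=2, col=10)
  W (west): (row=2, col=10) -> (row=2, col=9)
  E (east): (row=2, col=9) -> (row=2, col=10)
  N (north): (row=2, col=10) -> (row=1, col=10)
  S (south): (row=1, col=10) -> (row=2, col=10)
  S (south): blocked, stay at (row=2, col=10)
  N (north): (row=2, col=10) -> (row=1, col=10)
  W (west): blocked, stay at (row=1, col=10)
  W (west): blocked, stay at (row=1, col=10)
  E (east): blocked, stay at (row=1, col=10)
Final: (row=1, col=10)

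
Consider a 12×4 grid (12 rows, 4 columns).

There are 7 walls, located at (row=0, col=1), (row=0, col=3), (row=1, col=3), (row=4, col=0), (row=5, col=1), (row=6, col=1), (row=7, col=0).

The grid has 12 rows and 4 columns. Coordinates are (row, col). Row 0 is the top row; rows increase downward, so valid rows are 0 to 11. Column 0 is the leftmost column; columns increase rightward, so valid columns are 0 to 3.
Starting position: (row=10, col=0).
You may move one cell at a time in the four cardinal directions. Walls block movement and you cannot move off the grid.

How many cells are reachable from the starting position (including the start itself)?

Answer: Reachable cells: 39

Derivation:
BFS flood-fill from (row=10, col=0):
  Distance 0: (row=10, col=0)
  Distance 1: (row=9, col=0), (row=10, col=1), (row=11, col=0)
  Distance 2: (row=8, col=0), (row=9, col=1), (row=10, col=2), (row=11, col=1)
  Distance 3: (row=8, col=1), (row=9, col=2), (row=10, col=3), (row=11, col=2)
  Distance 4: (row=7, col=1), (row=8, col=2), (row=9, col=3), (row=11, col=3)
  Distance 5: (row=7, col=2), (row=8, col=3)
  Distance 6: (row=6, col=2), (row=7, col=3)
  Distance 7: (row=5, col=2), (row=6, col=3)
  Distance 8: (row=4, col=2), (row=5, col=3)
  Distance 9: (row=3, col=2), (row=4, col=1), (row=4, col=3)
  Distance 10: (row=2, col=2), (row=3, col=1), (row=3, col=3)
  Distance 11: (row=1, col=2), (row=2, col=1), (row=2, col=3), (row=3, col=0)
  Distance 12: (row=0, col=2), (row=1, col=1), (row=2, col=0)
  Distance 13: (row=1, col=0)
  Distance 14: (row=0, col=0)
Total reachable: 39 (grid has 41 open cells total)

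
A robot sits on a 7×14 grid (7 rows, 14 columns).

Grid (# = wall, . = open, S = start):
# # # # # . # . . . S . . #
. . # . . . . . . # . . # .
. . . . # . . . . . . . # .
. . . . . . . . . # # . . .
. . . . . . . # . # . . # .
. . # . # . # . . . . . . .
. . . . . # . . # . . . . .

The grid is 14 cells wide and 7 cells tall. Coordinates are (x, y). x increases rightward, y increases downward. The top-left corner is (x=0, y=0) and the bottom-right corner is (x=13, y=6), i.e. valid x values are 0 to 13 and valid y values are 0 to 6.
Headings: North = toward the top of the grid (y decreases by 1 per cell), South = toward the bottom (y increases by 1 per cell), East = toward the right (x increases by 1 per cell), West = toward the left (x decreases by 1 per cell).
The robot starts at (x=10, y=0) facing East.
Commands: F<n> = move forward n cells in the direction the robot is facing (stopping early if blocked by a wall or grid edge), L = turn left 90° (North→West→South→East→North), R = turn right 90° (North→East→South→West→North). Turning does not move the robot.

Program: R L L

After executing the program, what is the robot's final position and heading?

Start: (x=10, y=0), facing East
  R: turn right, now facing South
  L: turn left, now facing East
  L: turn left, now facing North
Final: (x=10, y=0), facing North

Answer: Final position: (x=10, y=0), facing North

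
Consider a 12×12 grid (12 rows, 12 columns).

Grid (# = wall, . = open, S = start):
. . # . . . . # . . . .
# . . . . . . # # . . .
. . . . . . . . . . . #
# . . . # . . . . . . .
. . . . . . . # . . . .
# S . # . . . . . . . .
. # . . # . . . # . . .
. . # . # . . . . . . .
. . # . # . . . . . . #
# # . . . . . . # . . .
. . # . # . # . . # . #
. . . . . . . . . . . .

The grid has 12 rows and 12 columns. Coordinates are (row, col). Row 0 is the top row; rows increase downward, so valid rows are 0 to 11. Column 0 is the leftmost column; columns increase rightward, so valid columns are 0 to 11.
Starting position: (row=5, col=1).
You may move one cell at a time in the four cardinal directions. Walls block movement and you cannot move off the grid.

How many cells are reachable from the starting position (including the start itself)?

Answer: Reachable cells: 112

Derivation:
BFS flood-fill from (row=5, col=1):
  Distance 0: (row=5, col=1)
  Distance 1: (row=4, col=1), (row=5, col=2)
  Distance 2: (row=3, col=1), (row=4, col=0), (row=4, col=2), (row=6, col=2)
  Distance 3: (row=2, col=1), (row=3, col=2), (row=4, col=3), (row=6, col=3)
  Distance 4: (row=1, col=1), (row=2, col=0), (row=2, col=2), (row=3, col=3), (row=4, col=4), (row=7, col=3)
  Distance 5: (row=0, col=1), (row=1, col=2), (row=2, col=3), (row=4, col=5), (row=5, col=4), (row=8, col=3)
  Distance 6: (row=0, col=0), (row=1, col=3), (row=2, col=4), (row=3, col=5), (row=4, col=6), (row=5, col=5), (row=9, col=3)
  Distance 7: (row=0, col=3), (row=1, col=4), (row=2, col=5), (row=3, col=6), (row=5, col=6), (row=6, col=5), (row=9, col=2), (row=9, col=4), (row=10, col=3)
  Distance 8: (row=0, col=4), (row=1, col=5), (row=2, col=6), (row=3, col=7), (row=5, col=7), (row=6, col=6), (row=7, col=5), (row=9, col=5), (row=11, col=3)
  Distance 9: (row=0, col=5), (row=1, col=6), (row=2, col=7), (row=3, col=8), (row=5, col=8), (row=6, col=7), (row=7, col=6), (row=8, col=5), (row=9, col=6), (row=10, col=5), (row=11, col=2), (row=11, col=4)
  Distance 10: (row=0, col=6), (row=2, col=8), (row=3, col=9), (row=4, col=8), (row=5, col=9), (row=7, col=7), (row=8, col=6), (row=9, col=7), (row=11, col=1), (row=11, col=5)
  Distance 11: (row=2, col=9), (row=3, col=10), (row=4, col=9), (row=5, col=10), (row=6, col=9), (row=7, col=8), (row=8, col=7), (row=10, col=1), (row=10, col=7), (row=11, col=0), (row=11, col=6)
  Distance 12: (row=1, col=9), (row=2, col=10), (row=3, col=11), (row=4, col=10), (row=5, col=11), (row=6, col=10), (row=7, col=9), (row=8, col=8), (row=10, col=0), (row=10, col=8), (row=11, col=7)
  Distance 13: (row=0, col=9), (row=1, col=10), (row=4, col=11), (row=6, col=11), (row=7, col=10), (row=8, col=9), (row=11, col=8)
  Distance 14: (row=0, col=8), (row=0, col=10), (row=1, col=11), (row=7, col=11), (row=8, col=10), (row=9, col=9), (row=11, col=9)
  Distance 15: (row=0, col=11), (row=9, col=10), (row=11, col=10)
  Distance 16: (row=9, col=11), (row=10, col=10), (row=11, col=11)
Total reachable: 112 (grid has 117 open cells total)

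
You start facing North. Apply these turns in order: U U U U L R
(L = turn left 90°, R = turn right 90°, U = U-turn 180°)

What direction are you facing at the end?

Start: North
  U (U-turn (180°)) -> South
  U (U-turn (180°)) -> North
  U (U-turn (180°)) -> South
  U (U-turn (180°)) -> North
  L (left (90° counter-clockwise)) -> West
  R (right (90° clockwise)) -> North
Final: North

Answer: Final heading: North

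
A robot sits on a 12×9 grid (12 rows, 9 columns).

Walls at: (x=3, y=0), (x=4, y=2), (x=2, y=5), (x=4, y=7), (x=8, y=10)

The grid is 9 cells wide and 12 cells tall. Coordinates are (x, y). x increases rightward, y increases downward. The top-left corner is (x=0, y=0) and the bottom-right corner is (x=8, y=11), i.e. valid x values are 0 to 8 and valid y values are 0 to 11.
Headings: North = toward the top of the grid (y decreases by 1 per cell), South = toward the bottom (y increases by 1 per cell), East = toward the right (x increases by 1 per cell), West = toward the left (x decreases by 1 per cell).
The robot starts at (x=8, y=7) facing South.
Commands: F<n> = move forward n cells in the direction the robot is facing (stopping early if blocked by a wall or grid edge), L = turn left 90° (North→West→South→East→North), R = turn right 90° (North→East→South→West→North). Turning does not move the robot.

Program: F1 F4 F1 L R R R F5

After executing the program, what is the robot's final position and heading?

Answer: Final position: (x=8, y=4), facing North

Derivation:
Start: (x=8, y=7), facing South
  F1: move forward 1, now at (x=8, y=8)
  F4: move forward 1/4 (blocked), now at (x=8, y=9)
  F1: move forward 0/1 (blocked), now at (x=8, y=9)
  L: turn left, now facing East
  R: turn right, now facing South
  R: turn right, now facing West
  R: turn right, now facing North
  F5: move forward 5, now at (x=8, y=4)
Final: (x=8, y=4), facing North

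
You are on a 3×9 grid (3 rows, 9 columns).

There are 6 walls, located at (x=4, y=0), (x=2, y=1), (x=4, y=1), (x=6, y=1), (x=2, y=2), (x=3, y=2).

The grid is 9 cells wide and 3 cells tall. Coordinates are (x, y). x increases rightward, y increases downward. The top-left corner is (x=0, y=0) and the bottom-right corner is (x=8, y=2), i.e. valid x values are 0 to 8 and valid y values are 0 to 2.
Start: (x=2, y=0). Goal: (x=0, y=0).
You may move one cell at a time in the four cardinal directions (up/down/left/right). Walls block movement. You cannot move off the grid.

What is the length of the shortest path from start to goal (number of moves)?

BFS from (x=2, y=0) until reaching (x=0, y=0):
  Distance 0: (x=2, y=0)
  Distance 1: (x=1, y=0), (x=3, y=0)
  Distance 2: (x=0, y=0), (x=1, y=1), (x=3, y=1)  <- goal reached here
One shortest path (2 moves): (x=2, y=0) -> (x=1, y=0) -> (x=0, y=0)

Answer: Shortest path length: 2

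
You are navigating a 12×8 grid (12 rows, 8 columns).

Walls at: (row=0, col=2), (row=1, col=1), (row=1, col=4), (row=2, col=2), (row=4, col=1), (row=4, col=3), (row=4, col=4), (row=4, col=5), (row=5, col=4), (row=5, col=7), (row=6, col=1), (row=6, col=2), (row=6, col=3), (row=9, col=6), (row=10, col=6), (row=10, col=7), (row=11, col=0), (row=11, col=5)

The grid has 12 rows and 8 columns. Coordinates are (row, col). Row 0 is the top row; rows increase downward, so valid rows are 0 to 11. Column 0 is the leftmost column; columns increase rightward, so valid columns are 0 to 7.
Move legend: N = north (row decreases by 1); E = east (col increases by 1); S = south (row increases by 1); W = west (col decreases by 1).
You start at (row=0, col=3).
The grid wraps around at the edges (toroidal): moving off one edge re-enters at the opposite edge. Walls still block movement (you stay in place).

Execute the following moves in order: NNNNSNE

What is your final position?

Start: (row=0, col=3)
  N (north): (row=0, col=3) -> (row=11, col=3)
  N (north): (row=11, col=3) -> (row=10, col=3)
  N (north): (row=10, col=3) -> (row=9, col=3)
  N (north): (row=9, col=3) -> (row=8, col=3)
  S (south): (row=8, col=3) -> (row=9, col=3)
  N (north): (row=9, col=3) -> (row=8, col=3)
  E (east): (row=8, col=3) -> (row=8, col=4)
Final: (row=8, col=4)

Answer: Final position: (row=8, col=4)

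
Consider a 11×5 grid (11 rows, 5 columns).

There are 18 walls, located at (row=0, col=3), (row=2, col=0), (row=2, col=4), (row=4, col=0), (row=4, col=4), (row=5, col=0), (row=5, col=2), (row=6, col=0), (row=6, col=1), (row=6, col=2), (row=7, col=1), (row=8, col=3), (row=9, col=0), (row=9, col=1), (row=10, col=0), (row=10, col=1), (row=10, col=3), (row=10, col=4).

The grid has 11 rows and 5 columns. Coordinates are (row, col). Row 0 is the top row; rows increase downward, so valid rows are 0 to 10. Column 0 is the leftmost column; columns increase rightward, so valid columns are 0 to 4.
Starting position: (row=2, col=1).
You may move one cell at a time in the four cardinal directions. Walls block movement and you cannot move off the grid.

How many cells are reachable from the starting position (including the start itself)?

Answer: Reachable cells: 37

Derivation:
BFS flood-fill from (row=2, col=1):
  Distance 0: (row=2, col=1)
  Distance 1: (row=1, col=1), (row=2, col=2), (row=3, col=1)
  Distance 2: (row=0, col=1), (row=1, col=0), (row=1, col=2), (row=2, col=3), (row=3, col=0), (row=3, col=2), (row=4, col=1)
  Distance 3: (row=0, col=0), (row=0, col=2), (row=1, col=3), (row=3, col=3), (row=4, col=2), (row=5, col=1)
  Distance 4: (row=1, col=4), (row=3, col=4), (row=4, col=3)
  Distance 5: (row=0, col=4), (row=5, col=3)
  Distance 6: (row=5, col=4), (row=6, col=3)
  Distance 7: (row=6, col=4), (row=7, col=3)
  Distance 8: (row=7, col=2), (row=7, col=4)
  Distance 9: (row=8, col=2), (row=8, col=4)
  Distance 10: (row=8, col=1), (row=9, col=2), (row=9, col=4)
  Distance 11: (row=8, col=0), (row=9, col=3), (row=10, col=2)
  Distance 12: (row=7, col=0)
Total reachable: 37 (grid has 37 open cells total)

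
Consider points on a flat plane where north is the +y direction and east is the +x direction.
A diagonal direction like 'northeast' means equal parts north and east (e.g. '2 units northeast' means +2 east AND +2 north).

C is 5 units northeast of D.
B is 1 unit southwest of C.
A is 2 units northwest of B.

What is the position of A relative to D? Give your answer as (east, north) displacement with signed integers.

Answer: A is at (east=2, north=6) relative to D.

Derivation:
Place D at the origin (east=0, north=0).
  C is 5 units northeast of D: delta (east=+5, north=+5); C at (east=5, north=5).
  B is 1 unit southwest of C: delta (east=-1, north=-1); B at (east=4, north=4).
  A is 2 units northwest of B: delta (east=-2, north=+2); A at (east=2, north=6).
Therefore A relative to D: (east=2, north=6).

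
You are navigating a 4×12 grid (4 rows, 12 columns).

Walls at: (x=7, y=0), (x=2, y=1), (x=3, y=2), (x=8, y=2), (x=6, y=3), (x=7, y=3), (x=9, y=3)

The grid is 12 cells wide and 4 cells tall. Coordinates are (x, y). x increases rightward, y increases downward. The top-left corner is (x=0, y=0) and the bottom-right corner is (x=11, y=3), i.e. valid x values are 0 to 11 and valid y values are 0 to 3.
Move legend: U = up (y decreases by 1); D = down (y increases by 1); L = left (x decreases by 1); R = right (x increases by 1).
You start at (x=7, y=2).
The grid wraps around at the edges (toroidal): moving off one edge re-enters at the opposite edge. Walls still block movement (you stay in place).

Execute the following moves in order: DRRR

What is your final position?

Answer: Final position: (x=7, y=2)

Derivation:
Start: (x=7, y=2)
  D (down): blocked, stay at (x=7, y=2)
  [×3]R (right): blocked, stay at (x=7, y=2)
Final: (x=7, y=2)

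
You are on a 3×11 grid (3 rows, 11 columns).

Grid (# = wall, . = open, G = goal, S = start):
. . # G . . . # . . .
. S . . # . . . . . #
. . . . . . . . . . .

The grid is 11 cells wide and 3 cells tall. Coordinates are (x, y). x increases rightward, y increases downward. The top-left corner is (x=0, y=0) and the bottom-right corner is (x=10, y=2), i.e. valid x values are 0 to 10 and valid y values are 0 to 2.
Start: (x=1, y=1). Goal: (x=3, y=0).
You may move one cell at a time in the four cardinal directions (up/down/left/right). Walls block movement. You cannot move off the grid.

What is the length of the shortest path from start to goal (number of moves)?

BFS from (x=1, y=1) until reaching (x=3, y=0):
  Distance 0: (x=1, y=1)
  Distance 1: (x=1, y=0), (x=0, y=1), (x=2, y=1), (x=1, y=2)
  Distance 2: (x=0, y=0), (x=3, y=1), (x=0, y=2), (x=2, y=2)
  Distance 3: (x=3, y=0), (x=3, y=2)  <- goal reached here
One shortest path (3 moves): (x=1, y=1) -> (x=2, y=1) -> (x=3, y=1) -> (x=3, y=0)

Answer: Shortest path length: 3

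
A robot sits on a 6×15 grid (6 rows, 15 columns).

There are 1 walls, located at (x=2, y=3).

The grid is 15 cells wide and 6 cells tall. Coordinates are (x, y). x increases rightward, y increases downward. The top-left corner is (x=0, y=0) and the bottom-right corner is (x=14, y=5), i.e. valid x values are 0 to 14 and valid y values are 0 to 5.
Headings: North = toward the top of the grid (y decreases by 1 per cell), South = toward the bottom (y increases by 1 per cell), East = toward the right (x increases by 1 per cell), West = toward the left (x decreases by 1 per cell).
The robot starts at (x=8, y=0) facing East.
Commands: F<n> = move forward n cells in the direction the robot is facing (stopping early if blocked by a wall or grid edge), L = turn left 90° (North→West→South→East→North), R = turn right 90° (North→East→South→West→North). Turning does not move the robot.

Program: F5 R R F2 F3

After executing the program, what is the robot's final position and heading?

Answer: Final position: (x=8, y=0), facing West

Derivation:
Start: (x=8, y=0), facing East
  F5: move forward 5, now at (x=13, y=0)
  R: turn right, now facing South
  R: turn right, now facing West
  F2: move forward 2, now at (x=11, y=0)
  F3: move forward 3, now at (x=8, y=0)
Final: (x=8, y=0), facing West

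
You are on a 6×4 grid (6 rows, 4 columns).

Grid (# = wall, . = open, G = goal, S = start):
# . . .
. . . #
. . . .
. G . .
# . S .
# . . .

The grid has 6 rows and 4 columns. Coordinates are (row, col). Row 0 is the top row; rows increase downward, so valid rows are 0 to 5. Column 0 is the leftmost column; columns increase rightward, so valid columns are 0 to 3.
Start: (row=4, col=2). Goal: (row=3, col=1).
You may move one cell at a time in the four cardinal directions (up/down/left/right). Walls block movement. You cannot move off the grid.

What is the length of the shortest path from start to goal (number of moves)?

BFS from (row=4, col=2) until reaching (row=3, col=1):
  Distance 0: (row=4, col=2)
  Distance 1: (row=3, col=2), (row=4, col=1), (row=4, col=3), (row=5, col=2)
  Distance 2: (row=2, col=2), (row=3, col=1), (row=3, col=3), (row=5, col=1), (row=5, col=3)  <- goal reached here
One shortest path (2 moves): (row=4, col=2) -> (row=4, col=1) -> (row=3, col=1)

Answer: Shortest path length: 2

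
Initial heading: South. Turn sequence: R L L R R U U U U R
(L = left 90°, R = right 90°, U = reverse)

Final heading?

Start: South
  R (right (90° clockwise)) -> West
  L (left (90° counter-clockwise)) -> South
  L (left (90° counter-clockwise)) -> East
  R (right (90° clockwise)) -> South
  R (right (90° clockwise)) -> West
  U (U-turn (180°)) -> East
  U (U-turn (180°)) -> West
  U (U-turn (180°)) -> East
  U (U-turn (180°)) -> West
  R (right (90° clockwise)) -> North
Final: North

Answer: Final heading: North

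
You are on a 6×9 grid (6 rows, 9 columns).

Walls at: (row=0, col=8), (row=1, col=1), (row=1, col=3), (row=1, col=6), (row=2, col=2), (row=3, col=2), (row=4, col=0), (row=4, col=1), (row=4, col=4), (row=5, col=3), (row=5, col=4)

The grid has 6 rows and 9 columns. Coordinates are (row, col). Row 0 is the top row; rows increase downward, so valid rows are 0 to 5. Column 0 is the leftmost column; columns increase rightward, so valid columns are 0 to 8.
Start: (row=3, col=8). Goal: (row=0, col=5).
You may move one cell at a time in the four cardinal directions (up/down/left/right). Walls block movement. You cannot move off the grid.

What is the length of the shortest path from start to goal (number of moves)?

BFS from (row=3, col=8) until reaching (row=0, col=5):
  Distance 0: (row=3, col=8)
  Distance 1: (row=2, col=8), (row=3, col=7), (row=4, col=8)
  Distance 2: (row=1, col=8), (row=2, col=7), (row=3, col=6), (row=4, col=7), (row=5, col=8)
  Distance 3: (row=1, col=7), (row=2, col=6), (row=3, col=5), (row=4, col=6), (row=5, col=7)
  Distance 4: (row=0, col=7), (row=2, col=5), (row=3, col=4), (row=4, col=5), (row=5, col=6)
  Distance 5: (row=0, col=6), (row=1, col=5), (row=2, col=4), (row=3, col=3), (row=5, col=5)
  Distance 6: (row=0, col=5), (row=1, col=4), (row=2, col=3), (row=4, col=3)  <- goal reached here
One shortest path (6 moves): (row=3, col=8) -> (row=3, col=7) -> (row=3, col=6) -> (row=3, col=5) -> (row=2, col=5) -> (row=1, col=5) -> (row=0, col=5)

Answer: Shortest path length: 6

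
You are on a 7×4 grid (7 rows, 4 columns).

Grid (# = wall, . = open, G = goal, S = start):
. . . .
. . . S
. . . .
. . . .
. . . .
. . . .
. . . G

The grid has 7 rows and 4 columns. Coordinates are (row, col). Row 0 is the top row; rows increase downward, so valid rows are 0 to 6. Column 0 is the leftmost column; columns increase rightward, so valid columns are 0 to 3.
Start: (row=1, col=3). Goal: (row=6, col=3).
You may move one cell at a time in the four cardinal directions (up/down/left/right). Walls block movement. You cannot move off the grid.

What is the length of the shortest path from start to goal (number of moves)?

Answer: Shortest path length: 5

Derivation:
BFS from (row=1, col=3) until reaching (row=6, col=3):
  Distance 0: (row=1, col=3)
  Distance 1: (row=0, col=3), (row=1, col=2), (row=2, col=3)
  Distance 2: (row=0, col=2), (row=1, col=1), (row=2, col=2), (row=3, col=3)
  Distance 3: (row=0, col=1), (row=1, col=0), (row=2, col=1), (row=3, col=2), (row=4, col=3)
  Distance 4: (row=0, col=0), (row=2, col=0), (row=3, col=1), (row=4, col=2), (row=5, col=3)
  Distance 5: (row=3, col=0), (row=4, col=1), (row=5, col=2), (row=6, col=3)  <- goal reached here
One shortest path (5 moves): (row=1, col=3) -> (row=2, col=3) -> (row=3, col=3) -> (row=4, col=3) -> (row=5, col=3) -> (row=6, col=3)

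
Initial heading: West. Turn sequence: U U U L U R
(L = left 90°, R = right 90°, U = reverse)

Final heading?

Answer: Final heading: West

Derivation:
Start: West
  U (U-turn (180°)) -> East
  U (U-turn (180°)) -> West
  U (U-turn (180°)) -> East
  L (left (90° counter-clockwise)) -> North
  U (U-turn (180°)) -> South
  R (right (90° clockwise)) -> West
Final: West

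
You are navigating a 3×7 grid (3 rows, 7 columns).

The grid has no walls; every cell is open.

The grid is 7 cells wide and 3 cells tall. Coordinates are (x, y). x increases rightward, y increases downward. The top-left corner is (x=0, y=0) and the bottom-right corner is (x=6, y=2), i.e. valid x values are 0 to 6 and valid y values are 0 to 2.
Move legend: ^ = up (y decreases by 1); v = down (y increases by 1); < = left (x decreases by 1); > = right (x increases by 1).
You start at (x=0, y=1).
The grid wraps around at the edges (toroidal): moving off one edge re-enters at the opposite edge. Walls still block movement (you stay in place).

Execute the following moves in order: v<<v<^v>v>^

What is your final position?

Start: (x=0, y=1)
  v (down): (x=0, y=1) -> (x=0, y=2)
  < (left): (x=0, y=2) -> (x=6, y=2)
  < (left): (x=6, y=2) -> (x=5, y=2)
  v (down): (x=5, y=2) -> (x=5, y=0)
  < (left): (x=5, y=0) -> (x=4, y=0)
  ^ (up): (x=4, y=0) -> (x=4, y=2)
  v (down): (x=4, y=2) -> (x=4, y=0)
  > (right): (x=4, y=0) -> (x=5, y=0)
  v (down): (x=5, y=0) -> (x=5, y=1)
  > (right): (x=5, y=1) -> (x=6, y=1)
  ^ (up): (x=6, y=1) -> (x=6, y=0)
Final: (x=6, y=0)

Answer: Final position: (x=6, y=0)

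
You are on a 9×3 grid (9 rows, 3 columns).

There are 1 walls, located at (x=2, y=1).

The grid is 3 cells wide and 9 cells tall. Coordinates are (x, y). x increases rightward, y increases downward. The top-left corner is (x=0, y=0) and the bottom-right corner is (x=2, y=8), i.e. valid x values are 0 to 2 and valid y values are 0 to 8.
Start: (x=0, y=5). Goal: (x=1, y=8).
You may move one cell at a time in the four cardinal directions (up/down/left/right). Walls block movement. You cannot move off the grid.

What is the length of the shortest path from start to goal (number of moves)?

Answer: Shortest path length: 4

Derivation:
BFS from (x=0, y=5) until reaching (x=1, y=8):
  Distance 0: (x=0, y=5)
  Distance 1: (x=0, y=4), (x=1, y=5), (x=0, y=6)
  Distance 2: (x=0, y=3), (x=1, y=4), (x=2, y=5), (x=1, y=6), (x=0, y=7)
  Distance 3: (x=0, y=2), (x=1, y=3), (x=2, y=4), (x=2, y=6), (x=1, y=7), (x=0, y=8)
  Distance 4: (x=0, y=1), (x=1, y=2), (x=2, y=3), (x=2, y=7), (x=1, y=8)  <- goal reached here
One shortest path (4 moves): (x=0, y=5) -> (x=1, y=5) -> (x=1, y=6) -> (x=1, y=7) -> (x=1, y=8)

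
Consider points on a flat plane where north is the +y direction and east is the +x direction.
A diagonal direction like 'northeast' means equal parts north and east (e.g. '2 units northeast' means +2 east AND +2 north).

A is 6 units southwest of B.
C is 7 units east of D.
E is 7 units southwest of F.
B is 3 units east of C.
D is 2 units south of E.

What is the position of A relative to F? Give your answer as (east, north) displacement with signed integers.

Answer: A is at (east=-3, north=-15) relative to F.

Derivation:
Place F at the origin (east=0, north=0).
  E is 7 units southwest of F: delta (east=-7, north=-7); E at (east=-7, north=-7).
  D is 2 units south of E: delta (east=+0, north=-2); D at (east=-7, north=-9).
  C is 7 units east of D: delta (east=+7, north=+0); C at (east=0, north=-9).
  B is 3 units east of C: delta (east=+3, north=+0); B at (east=3, north=-9).
  A is 6 units southwest of B: delta (east=-6, north=-6); A at (east=-3, north=-15).
Therefore A relative to F: (east=-3, north=-15).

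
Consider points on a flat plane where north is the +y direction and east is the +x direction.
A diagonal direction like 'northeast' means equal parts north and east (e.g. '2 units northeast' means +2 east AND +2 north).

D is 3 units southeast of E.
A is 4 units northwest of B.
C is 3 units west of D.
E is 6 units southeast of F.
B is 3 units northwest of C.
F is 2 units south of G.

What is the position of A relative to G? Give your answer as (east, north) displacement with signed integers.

Answer: A is at (east=-1, north=-4) relative to G.

Derivation:
Place G at the origin (east=0, north=0).
  F is 2 units south of G: delta (east=+0, north=-2); F at (east=0, north=-2).
  E is 6 units southeast of F: delta (east=+6, north=-6); E at (east=6, north=-8).
  D is 3 units southeast of E: delta (east=+3, north=-3); D at (east=9, north=-11).
  C is 3 units west of D: delta (east=-3, north=+0); C at (east=6, north=-11).
  B is 3 units northwest of C: delta (east=-3, north=+3); B at (east=3, north=-8).
  A is 4 units northwest of B: delta (east=-4, north=+4); A at (east=-1, north=-4).
Therefore A relative to G: (east=-1, north=-4).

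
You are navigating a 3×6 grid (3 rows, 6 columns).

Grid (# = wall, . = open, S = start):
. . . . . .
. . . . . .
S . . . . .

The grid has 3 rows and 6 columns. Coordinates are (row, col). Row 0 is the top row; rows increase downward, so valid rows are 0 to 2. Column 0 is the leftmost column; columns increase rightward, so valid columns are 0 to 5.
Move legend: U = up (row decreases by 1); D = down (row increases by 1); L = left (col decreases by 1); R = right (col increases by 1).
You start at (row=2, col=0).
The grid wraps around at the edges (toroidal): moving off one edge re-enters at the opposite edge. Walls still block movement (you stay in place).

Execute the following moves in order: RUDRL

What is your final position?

Start: (row=2, col=0)
  R (right): (row=2, col=0) -> (row=2, col=1)
  U (up): (row=2, col=1) -> (row=1, col=1)
  D (down): (row=1, col=1) -> (row=2, col=1)
  R (right): (row=2, col=1) -> (row=2, col=2)
  L (left): (row=2, col=2) -> (row=2, col=1)
Final: (row=2, col=1)

Answer: Final position: (row=2, col=1)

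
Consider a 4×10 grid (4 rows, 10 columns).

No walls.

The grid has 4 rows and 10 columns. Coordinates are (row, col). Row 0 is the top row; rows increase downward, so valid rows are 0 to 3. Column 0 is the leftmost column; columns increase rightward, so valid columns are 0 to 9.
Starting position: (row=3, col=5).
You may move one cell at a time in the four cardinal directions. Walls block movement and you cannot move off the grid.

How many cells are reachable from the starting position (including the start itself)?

Answer: Reachable cells: 40

Derivation:
BFS flood-fill from (row=3, col=5):
  Distance 0: (row=3, col=5)
  Distance 1: (row=2, col=5), (row=3, col=4), (row=3, col=6)
  Distance 2: (row=1, col=5), (row=2, col=4), (row=2, col=6), (row=3, col=3), (row=3, col=7)
  Distance 3: (row=0, col=5), (row=1, col=4), (row=1, col=6), (row=2, col=3), (row=2, col=7), (row=3, col=2), (row=3, col=8)
  Distance 4: (row=0, col=4), (row=0, col=6), (row=1, col=3), (row=1, col=7), (row=2, col=2), (row=2, col=8), (row=3, col=1), (row=3, col=9)
  Distance 5: (row=0, col=3), (row=0, col=7), (row=1, col=2), (row=1, col=8), (row=2, col=1), (row=2, col=9), (row=3, col=0)
  Distance 6: (row=0, col=2), (row=0, col=8), (row=1, col=1), (row=1, col=9), (row=2, col=0)
  Distance 7: (row=0, col=1), (row=0, col=9), (row=1, col=0)
  Distance 8: (row=0, col=0)
Total reachable: 40 (grid has 40 open cells total)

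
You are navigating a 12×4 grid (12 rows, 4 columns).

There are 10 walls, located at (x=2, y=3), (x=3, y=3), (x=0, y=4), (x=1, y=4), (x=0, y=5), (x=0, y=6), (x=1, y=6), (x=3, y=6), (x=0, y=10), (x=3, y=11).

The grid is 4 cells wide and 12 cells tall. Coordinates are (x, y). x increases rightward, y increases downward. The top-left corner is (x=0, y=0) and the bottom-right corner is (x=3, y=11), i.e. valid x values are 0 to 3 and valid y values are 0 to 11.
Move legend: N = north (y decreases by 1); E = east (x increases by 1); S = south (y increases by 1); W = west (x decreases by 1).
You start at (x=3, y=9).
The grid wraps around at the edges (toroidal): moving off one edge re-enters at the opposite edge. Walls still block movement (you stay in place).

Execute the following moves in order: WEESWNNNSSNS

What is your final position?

Answer: Final position: (x=3, y=9)

Derivation:
Start: (x=3, y=9)
  W (west): (x=3, y=9) -> (x=2, y=9)
  E (east): (x=2, y=9) -> (x=3, y=9)
  E (east): (x=3, y=9) -> (x=0, y=9)
  S (south): blocked, stay at (x=0, y=9)
  W (west): (x=0, y=9) -> (x=3, y=9)
  N (north): (x=3, y=9) -> (x=3, y=8)
  N (north): (x=3, y=8) -> (x=3, y=7)
  N (north): blocked, stay at (x=3, y=7)
  S (south): (x=3, y=7) -> (x=3, y=8)
  S (south): (x=3, y=8) -> (x=3, y=9)
  N (north): (x=3, y=9) -> (x=3, y=8)
  S (south): (x=3, y=8) -> (x=3, y=9)
Final: (x=3, y=9)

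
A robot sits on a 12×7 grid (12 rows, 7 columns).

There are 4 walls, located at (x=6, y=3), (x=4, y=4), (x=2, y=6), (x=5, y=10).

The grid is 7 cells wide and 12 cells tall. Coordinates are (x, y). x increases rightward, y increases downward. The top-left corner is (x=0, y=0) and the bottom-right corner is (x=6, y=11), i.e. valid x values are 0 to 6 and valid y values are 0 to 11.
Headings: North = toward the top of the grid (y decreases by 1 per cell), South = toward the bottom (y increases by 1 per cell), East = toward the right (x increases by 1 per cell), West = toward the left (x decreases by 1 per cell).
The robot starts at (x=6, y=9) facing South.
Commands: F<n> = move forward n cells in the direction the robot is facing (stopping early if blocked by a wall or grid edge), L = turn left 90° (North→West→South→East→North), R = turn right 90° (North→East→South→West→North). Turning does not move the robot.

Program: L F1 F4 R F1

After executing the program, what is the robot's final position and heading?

Answer: Final position: (x=6, y=10), facing South

Derivation:
Start: (x=6, y=9), facing South
  L: turn left, now facing East
  F1: move forward 0/1 (blocked), now at (x=6, y=9)
  F4: move forward 0/4 (blocked), now at (x=6, y=9)
  R: turn right, now facing South
  F1: move forward 1, now at (x=6, y=10)
Final: (x=6, y=10), facing South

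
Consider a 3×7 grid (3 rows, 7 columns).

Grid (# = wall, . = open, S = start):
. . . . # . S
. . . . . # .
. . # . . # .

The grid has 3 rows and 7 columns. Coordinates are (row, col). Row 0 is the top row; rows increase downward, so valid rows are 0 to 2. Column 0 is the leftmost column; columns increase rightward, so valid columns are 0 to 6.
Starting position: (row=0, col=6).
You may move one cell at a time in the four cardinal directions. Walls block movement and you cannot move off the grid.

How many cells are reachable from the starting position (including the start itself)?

Answer: Reachable cells: 4

Derivation:
BFS flood-fill from (row=0, col=6):
  Distance 0: (row=0, col=6)
  Distance 1: (row=0, col=5), (row=1, col=6)
  Distance 2: (row=2, col=6)
Total reachable: 4 (grid has 17 open cells total)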